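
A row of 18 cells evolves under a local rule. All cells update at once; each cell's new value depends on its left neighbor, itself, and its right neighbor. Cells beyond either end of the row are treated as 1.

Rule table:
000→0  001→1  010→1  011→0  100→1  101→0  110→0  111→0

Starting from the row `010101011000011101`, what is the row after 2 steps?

010101101111110001

step 1: 010101000100100000
step 2: 010101101111110001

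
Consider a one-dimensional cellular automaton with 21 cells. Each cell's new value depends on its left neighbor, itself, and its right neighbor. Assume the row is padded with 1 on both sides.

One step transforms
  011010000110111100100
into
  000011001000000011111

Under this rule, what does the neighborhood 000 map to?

At position 6 the neighborhood is 000; the next row has 0 there.

0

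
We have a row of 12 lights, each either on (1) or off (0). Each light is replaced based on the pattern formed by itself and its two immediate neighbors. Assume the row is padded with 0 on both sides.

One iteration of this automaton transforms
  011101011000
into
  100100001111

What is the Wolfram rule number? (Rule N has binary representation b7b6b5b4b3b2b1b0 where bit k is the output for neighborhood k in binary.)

position 2: 111 → 0  (bit 7 = 0)
position 3: 110 → 1  (bit 6 = 1)
position 4: 101 → 0  (bit 5 = 0)
position 9: 100 → 1  (bit 4 = 1)
position 1: 011 → 0  (bit 3 = 0)
position 5: 010 → 0  (bit 2 = 0)
position 0: 001 → 1  (bit 1 = 1)
position 10: 000 → 1  (bit 0 = 1)
bits b7..b0 = 01010011 = 83

83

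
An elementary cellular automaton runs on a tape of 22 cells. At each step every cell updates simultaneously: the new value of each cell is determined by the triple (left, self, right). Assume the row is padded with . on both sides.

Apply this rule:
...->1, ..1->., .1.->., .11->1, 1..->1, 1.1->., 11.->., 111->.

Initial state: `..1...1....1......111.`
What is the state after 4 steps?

1111111..111.1....1.1.

1..11..111..11111.1..1
.1.1.1.1..1.1......1..
........1....11111..11
1111111..111.1....1.1.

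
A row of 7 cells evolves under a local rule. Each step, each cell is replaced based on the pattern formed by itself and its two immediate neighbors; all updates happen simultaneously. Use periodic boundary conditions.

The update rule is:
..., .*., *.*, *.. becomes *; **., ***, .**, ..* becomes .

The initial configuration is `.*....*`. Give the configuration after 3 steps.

****.**

*****.*
.....*.
****.**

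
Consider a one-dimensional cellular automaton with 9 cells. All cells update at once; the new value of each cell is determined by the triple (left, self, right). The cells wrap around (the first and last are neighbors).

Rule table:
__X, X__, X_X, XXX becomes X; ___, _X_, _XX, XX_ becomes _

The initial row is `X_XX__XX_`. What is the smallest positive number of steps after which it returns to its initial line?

_X__XX__X
X_XX__XX_

2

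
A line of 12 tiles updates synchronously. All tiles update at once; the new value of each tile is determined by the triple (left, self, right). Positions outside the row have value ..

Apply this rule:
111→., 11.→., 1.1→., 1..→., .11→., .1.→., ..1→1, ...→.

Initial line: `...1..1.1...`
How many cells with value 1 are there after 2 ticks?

..1..1......
.1..1.......
count of 1: 2

2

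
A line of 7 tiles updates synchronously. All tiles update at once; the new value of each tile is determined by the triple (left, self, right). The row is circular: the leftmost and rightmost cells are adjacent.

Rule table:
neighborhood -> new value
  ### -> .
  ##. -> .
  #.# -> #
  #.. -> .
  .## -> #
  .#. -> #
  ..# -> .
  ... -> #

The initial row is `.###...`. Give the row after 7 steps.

step 1: .#...##
step 2: ##.#.#.
step 3: #.#####
step 4: .##....
step 5: .#..###
step 6: ##..#..
step 7: #...#..

#...#..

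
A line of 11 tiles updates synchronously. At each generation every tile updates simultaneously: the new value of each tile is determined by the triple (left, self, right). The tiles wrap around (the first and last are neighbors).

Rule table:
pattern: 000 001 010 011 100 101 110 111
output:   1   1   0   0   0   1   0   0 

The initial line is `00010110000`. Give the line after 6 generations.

11101000111
00010011000
11100100011
00001001100
11110010001
00000100110

00000100110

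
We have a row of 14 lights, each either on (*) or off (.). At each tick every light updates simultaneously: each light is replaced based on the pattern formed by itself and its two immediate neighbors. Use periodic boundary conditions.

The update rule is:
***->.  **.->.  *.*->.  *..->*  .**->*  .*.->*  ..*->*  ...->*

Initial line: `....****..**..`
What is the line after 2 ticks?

tick 1: *****...***.**
tick 2: .....****...*.

.....****...*.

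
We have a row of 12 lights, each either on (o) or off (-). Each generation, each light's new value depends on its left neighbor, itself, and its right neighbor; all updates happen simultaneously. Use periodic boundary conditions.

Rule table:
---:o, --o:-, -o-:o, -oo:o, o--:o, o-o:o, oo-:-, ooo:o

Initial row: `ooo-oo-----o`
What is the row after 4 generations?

oo-oooo-ooo-

generation 1: oo-oo-oooo-o
generation 2: o-oo-oooo-oo
generation 3: -oo-oooo-ooo
generation 4: oo-oooo-ooo-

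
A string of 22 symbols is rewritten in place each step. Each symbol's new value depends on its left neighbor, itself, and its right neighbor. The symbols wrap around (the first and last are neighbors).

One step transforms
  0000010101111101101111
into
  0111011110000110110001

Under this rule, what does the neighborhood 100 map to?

0

At position 0 the neighborhood is 100; the next row has 0 there.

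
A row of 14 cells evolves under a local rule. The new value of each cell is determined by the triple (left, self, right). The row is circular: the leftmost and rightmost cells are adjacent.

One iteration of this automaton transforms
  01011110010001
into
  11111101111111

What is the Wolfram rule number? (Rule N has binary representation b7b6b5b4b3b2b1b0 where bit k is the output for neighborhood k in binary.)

191

position 4: 111 → 1  (bit 7 = 1)
position 6: 110 → 0  (bit 6 = 0)
position 0: 101 → 1  (bit 5 = 1)
position 7: 100 → 1  (bit 4 = 1)
position 3: 011 → 1  (bit 3 = 1)
position 1: 010 → 1  (bit 2 = 1)
position 8: 001 → 1  (bit 1 = 1)
position 11: 000 → 1  (bit 0 = 1)
bits b7..b0 = 10111111 = 191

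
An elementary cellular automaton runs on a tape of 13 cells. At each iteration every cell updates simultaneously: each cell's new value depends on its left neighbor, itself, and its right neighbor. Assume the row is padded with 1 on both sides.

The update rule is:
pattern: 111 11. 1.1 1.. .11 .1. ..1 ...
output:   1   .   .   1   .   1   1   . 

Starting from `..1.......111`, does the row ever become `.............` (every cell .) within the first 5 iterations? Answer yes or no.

iteration 1: 1111.....1.11
iteration 2: 111.1...11..1
iteration 3: 11..11.1..11.
iteration 4: 1.11...111...
iteration 5: ....1.1.1.1.1
iteration 5 is ....1.1.1.1.1, still not uniform .

no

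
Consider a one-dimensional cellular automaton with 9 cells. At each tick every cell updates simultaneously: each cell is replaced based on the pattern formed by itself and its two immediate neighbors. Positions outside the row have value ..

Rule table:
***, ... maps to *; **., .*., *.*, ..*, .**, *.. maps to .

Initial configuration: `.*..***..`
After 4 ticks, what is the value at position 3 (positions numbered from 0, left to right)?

.....*..*
****.....
.**..****
......**.
position 3 holds .

.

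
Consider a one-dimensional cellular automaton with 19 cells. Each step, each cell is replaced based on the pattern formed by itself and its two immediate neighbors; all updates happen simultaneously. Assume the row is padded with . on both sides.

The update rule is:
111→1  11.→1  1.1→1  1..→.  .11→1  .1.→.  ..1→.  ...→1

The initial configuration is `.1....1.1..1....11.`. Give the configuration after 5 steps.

...11..1.....11.11.
11.11....111.11111.
11111.11.111111111.
111111111111111111.
111111111111111111.

111111111111111111.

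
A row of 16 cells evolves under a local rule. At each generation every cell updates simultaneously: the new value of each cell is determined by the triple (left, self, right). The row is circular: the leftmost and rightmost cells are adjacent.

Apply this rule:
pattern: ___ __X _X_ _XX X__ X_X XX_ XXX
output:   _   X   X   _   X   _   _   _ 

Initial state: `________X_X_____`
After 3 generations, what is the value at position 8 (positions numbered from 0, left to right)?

_

_______XX_XX____
______X_____X___
_____XXX___XXX__
position 8 holds _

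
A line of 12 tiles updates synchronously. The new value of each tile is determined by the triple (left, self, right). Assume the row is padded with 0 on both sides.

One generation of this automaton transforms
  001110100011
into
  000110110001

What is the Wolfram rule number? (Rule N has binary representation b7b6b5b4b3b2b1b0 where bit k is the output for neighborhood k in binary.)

212

position 3: 111 → 1  (bit 7 = 1)
position 4: 110 → 1  (bit 6 = 1)
position 5: 101 → 0  (bit 5 = 0)
position 7: 100 → 1  (bit 4 = 1)
position 2: 011 → 0  (bit 3 = 0)
position 6: 010 → 1  (bit 2 = 1)
position 1: 001 → 0  (bit 1 = 0)
position 0: 000 → 0  (bit 0 = 0)
bits b7..b0 = 11010100 = 212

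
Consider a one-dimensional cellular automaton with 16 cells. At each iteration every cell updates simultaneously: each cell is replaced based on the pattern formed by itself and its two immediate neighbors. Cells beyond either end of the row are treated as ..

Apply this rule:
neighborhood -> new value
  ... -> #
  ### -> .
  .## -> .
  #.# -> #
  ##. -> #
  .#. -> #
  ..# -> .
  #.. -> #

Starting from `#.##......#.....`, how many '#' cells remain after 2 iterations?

5

iteration 1: ##.######.######
iteration 2: .##.....##.....#
count of #: 5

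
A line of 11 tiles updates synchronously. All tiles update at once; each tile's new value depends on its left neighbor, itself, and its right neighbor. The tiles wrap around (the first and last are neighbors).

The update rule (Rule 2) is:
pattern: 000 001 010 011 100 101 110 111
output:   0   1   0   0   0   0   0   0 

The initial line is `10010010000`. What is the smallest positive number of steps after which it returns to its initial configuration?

11

step 1: 00100100001
step 2: 01001000010
step 3: 10010000100
step 4: 00100001001
step 5: 01000010010
step 6: 10000100100
step 7: 00001001001
step 8: 00010010010
step 9: 00100100100
step 10: 01001001000
step 11: 10010010000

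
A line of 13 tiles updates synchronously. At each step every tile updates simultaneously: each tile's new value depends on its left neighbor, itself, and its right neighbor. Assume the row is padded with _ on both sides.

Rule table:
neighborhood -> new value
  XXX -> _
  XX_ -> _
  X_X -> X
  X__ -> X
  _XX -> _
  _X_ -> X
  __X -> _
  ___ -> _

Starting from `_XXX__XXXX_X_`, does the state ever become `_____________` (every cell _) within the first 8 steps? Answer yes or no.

no

____X_____XXX
____XX_______
______X______
______XX_____
________X____
________XX___
__________X__
__________XX_
step 8 is __________XX_, still not uniform _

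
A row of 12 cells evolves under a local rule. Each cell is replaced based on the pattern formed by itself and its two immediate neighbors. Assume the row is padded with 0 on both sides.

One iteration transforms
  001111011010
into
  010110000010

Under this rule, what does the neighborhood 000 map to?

0

At position 0 the neighborhood is 000; the next row has 0 there.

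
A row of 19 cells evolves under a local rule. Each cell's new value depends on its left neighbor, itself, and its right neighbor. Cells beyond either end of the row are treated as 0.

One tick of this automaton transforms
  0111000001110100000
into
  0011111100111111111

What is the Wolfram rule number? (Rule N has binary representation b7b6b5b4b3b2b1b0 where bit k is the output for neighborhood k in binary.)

position 2: 111 → 1  (bit 7 = 1)
position 3: 110 → 1  (bit 6 = 1)
position 12: 101 → 1  (bit 5 = 1)
position 4: 100 → 1  (bit 4 = 1)
position 1: 011 → 0  (bit 3 = 0)
position 13: 010 → 1  (bit 2 = 1)
position 0: 001 → 0  (bit 1 = 0)
position 5: 000 → 1  (bit 0 = 1)
bits b7..b0 = 11110101 = 245

245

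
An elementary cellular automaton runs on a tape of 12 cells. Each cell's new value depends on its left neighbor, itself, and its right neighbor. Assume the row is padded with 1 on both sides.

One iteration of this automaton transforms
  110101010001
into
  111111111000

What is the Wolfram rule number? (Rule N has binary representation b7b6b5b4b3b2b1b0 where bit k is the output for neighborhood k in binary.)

position 0: 111 → 1  (bit 7 = 1)
position 1: 110 → 1  (bit 6 = 1)
position 2: 101 → 1  (bit 5 = 1)
position 8: 100 → 1  (bit 4 = 1)
position 11: 011 → 0  (bit 3 = 0)
position 3: 010 → 1  (bit 2 = 1)
position 10: 001 → 0  (bit 1 = 0)
position 9: 000 → 0  (bit 0 = 0)
bits b7..b0 = 11110100 = 244

244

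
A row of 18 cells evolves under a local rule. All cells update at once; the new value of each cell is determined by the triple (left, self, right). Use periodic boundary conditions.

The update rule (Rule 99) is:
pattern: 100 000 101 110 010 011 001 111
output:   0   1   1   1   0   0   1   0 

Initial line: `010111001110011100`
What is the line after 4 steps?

101010010100101010

101001010010100101
110010100101001010
010101001010010101
101010010100101010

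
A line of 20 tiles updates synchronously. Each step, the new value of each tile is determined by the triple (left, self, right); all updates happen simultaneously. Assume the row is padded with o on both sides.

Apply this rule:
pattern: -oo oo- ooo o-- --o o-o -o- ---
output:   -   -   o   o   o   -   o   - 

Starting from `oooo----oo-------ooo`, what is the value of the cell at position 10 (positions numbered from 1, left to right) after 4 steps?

ooo-o--o--o-----o-oo
oo--oooooooo---oo--o
o-oo-oooooo-o-o--oo-
------oooo--o-ooo---
position 10 holds o

o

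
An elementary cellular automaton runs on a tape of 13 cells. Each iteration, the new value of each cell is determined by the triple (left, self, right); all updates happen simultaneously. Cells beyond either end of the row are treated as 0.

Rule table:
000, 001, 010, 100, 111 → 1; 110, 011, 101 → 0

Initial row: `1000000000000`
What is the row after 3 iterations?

1011111111101

iteration 1: 1111111111111
iteration 2: 0111111111110
iteration 3: 1011111111101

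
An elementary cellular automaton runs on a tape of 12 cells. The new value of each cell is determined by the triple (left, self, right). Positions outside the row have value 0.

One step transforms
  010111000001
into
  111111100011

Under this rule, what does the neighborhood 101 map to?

At position 2 the neighborhood is 101; the next row has 1 there.

1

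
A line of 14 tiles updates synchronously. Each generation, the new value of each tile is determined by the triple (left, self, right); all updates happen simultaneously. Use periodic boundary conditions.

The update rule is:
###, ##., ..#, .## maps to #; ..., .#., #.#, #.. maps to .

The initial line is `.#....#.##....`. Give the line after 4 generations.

..#..#####.#..

#....#..##....
....#..###...#
...#..####..#.
..#..#####.#..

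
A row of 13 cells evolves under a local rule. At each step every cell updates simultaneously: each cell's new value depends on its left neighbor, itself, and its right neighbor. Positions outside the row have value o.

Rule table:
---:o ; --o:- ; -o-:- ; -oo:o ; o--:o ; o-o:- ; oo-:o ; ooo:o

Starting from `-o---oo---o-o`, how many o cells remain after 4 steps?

10

step 1: --oo-oooo---o
step 2: o-oo-oooooo-o
step 3: o-oo-oooooo-o  (fixed point — unchanged through step 4)
count of o: 10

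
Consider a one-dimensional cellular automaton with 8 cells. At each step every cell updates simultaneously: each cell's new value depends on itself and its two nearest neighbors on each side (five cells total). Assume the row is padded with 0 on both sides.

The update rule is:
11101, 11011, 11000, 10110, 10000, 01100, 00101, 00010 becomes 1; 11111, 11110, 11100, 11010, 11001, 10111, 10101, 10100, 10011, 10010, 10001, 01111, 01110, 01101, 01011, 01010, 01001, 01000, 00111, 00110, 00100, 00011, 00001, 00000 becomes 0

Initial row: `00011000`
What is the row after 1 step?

00001110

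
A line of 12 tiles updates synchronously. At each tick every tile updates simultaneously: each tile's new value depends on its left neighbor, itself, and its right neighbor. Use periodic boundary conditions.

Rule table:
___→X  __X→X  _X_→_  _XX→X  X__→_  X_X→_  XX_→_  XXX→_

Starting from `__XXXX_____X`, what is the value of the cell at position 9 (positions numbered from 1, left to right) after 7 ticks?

tick 1: _XX____XXXX_
tick 2: XX__XXXX____
tick 3: X__XX____XXX
tick 4: __XX__XXXX__
tick 5: XXX__XX____X
tick 6: ____XX__XXXX
tick 7: _XXXX__XX___
position 9 holds X

X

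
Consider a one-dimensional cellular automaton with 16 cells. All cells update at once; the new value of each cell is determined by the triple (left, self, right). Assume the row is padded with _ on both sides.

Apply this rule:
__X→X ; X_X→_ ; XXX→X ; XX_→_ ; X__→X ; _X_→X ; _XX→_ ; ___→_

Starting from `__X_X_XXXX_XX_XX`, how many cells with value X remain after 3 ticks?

8

tick 1: _XX_X__XX_______
tick 2: X___XXX__X______
tick 3: XX_X_X_XXXX_____
count of X: 8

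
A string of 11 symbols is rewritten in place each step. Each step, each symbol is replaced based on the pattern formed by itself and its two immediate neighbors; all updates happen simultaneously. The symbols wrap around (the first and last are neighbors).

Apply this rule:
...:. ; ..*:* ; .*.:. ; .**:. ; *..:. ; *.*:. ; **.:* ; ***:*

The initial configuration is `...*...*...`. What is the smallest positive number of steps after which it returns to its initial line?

..*...*....
.*...*.....
*...*......
...*......*
..*......*.
.*......*..
*......*...
......*...*
.....*...*.
....*...*..
...*...*...

11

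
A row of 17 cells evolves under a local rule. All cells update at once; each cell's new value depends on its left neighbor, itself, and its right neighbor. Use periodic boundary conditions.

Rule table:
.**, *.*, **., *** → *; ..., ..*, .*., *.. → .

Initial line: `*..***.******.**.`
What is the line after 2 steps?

...**************

...**************
...**************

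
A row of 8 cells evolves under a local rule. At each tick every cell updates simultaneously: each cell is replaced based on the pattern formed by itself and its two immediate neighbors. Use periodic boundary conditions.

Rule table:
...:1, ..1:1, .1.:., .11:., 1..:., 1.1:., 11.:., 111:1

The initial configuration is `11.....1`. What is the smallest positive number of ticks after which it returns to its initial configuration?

1..1111.
..1.11..
11.....1

3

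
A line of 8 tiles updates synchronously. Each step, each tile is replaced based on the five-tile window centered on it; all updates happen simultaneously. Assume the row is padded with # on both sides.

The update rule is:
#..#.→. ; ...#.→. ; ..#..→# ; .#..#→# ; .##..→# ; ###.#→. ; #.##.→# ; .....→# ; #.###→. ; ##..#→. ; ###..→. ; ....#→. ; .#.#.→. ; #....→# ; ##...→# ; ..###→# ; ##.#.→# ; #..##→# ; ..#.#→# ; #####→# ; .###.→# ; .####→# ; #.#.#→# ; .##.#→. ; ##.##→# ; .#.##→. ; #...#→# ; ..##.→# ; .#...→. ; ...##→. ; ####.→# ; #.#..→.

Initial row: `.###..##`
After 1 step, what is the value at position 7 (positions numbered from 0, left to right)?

step 1: #.#..###
position 7 holds #

#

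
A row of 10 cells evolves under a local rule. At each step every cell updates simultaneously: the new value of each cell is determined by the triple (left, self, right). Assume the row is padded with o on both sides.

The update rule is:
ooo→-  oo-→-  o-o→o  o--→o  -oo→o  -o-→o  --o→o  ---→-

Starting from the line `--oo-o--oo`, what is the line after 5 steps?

ooo-ooooo-
---oo----o
o-oo-o--oo
-oo-ooooo-
oo-oo----o

oo-oo----o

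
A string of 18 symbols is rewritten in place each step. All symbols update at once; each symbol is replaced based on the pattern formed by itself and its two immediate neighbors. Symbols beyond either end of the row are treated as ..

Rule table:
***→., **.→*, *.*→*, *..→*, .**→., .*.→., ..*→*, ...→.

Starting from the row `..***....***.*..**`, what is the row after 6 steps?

.*..**..*..**.**.*
*.**.***.**.**.**.
.*.**..**.**.**.**
*.*.***.**.**.**.*
.*.*..**.**.**.**.
*.*.**.**.**.**.**

*.*.**.**.**.**.**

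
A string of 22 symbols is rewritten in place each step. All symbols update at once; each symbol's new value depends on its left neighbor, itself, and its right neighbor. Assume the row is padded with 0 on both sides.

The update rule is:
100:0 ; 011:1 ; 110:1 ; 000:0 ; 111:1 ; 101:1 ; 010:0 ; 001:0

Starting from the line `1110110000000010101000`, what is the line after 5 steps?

1111110000000000000000

1111110000000001010000
1111110000000000100000
1111110000000000000000
1111110000000000000000  (fixed point — unchanged through step 5)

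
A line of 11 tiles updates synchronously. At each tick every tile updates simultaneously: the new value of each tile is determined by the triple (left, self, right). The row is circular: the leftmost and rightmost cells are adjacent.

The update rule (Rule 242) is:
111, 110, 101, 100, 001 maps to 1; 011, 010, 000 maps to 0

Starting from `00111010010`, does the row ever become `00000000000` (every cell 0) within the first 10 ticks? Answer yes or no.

no

01011101101
10101110110
01010111011
10101011101
11010101110
01101010111
10110101011
11011010101
11101101010
01110110101
tick 10 is 01110110101, still not uniform 0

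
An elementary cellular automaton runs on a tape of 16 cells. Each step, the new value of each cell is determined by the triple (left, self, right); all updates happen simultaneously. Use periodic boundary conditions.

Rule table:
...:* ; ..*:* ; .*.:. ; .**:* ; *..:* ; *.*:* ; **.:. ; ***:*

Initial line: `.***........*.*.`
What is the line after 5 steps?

********.*.****.

***.********.*.*
**.********.*.**
*.********.*.***
.********.*.****
********.*.****.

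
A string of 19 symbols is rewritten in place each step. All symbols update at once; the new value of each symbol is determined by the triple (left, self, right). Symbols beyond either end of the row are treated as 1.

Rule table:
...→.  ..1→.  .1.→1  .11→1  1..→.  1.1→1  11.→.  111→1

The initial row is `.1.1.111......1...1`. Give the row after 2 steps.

111111........1...1

1111111.......1...1
111111........1...1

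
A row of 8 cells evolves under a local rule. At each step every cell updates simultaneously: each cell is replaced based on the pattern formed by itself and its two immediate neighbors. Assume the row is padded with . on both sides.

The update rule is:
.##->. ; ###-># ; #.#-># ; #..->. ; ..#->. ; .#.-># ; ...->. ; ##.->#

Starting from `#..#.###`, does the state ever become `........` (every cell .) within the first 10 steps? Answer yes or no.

step 1: #..##.##
step 2: #...##.#
step 3: #....###
step 4: #.....##
step 5: #......#
step 6: #......#  (fixed point — unchanged through step 10)
step 10 is #......#, still not uniform .

no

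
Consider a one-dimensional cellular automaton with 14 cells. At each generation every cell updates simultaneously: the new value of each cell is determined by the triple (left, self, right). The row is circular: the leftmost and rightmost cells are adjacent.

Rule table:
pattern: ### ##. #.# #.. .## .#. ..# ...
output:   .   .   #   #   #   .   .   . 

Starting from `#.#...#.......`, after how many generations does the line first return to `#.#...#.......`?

.#.#...#......
..#.#...#.....
...#.#...#....
....#.#...#...
.....#.#...#..
......#.#...#.
.......#.#...#
#.......#.#...
.#.......#.#..
..#.......#.#.
...#.......#.#
#...#.......#.
.#...#.......#
#.#...#.......

14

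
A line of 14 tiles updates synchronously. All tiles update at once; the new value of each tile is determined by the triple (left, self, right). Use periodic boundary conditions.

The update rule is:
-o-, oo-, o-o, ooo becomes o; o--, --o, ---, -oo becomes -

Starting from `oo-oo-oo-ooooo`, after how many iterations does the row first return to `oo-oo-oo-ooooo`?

iteration 1: ooo-oo-oo-oooo
iteration 2: oooo-oo-oo-ooo
iteration 3: ooooo-oo-oo-oo
iteration 4: oooooo-oo-oo-o
iteration 5: ooooooo-oo-oo-
iteration 6: -ooooooo-oo-oo
iteration 7: o-ooooooo-oo-o
iteration 8: oo-ooooooo-oo-
iteration 9: -oo-ooooooo-oo
iteration 10: o-oo-ooooooo-o
iteration 11: oo-oo-ooooooo-
iteration 12: -oo-oo-ooooooo
iteration 13: o-oo-oo-oooooo
iteration 14: oo-oo-oo-ooooo

14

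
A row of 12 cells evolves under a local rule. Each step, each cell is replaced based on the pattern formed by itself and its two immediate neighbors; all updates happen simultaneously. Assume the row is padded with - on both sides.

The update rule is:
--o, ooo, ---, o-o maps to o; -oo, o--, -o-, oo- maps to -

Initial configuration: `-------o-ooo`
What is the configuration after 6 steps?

ooooooo-o-o-
-ooooo-o-o--
o-ooo-o-o--o
-o-o-o-o--o-
o-o-o-o--o--
-o-o-o--o--o

-o-o-o--o--o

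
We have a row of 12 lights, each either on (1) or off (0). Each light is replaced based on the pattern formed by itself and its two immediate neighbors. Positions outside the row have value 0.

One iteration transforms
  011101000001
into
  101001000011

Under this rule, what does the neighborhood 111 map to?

1

At position 2 the neighborhood is 111; the next row has 1 there.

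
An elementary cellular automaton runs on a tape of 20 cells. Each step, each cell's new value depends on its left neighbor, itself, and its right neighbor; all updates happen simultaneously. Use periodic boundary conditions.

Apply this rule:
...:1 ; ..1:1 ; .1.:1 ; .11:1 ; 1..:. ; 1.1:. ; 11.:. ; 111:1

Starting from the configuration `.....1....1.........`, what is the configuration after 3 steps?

step 1: 111111.1111.11111111
step 2: 11111..111..11111111
step 3: 1111..111..111111111

1111..111..111111111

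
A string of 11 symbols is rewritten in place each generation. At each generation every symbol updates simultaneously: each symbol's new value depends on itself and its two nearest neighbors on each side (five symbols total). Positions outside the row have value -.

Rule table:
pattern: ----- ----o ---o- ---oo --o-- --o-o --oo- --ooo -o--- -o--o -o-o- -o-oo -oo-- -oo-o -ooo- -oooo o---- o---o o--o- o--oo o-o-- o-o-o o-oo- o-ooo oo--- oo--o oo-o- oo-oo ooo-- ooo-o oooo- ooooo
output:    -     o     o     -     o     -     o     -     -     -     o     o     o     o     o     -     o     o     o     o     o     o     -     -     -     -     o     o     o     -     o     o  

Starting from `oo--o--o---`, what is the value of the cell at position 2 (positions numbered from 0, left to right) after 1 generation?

-

oo-oo-oo-o-
position 2 holds -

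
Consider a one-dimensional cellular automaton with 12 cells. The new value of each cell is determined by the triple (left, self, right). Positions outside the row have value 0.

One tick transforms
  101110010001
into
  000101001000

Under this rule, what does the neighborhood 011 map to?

At position 2 the neighborhood is 011; the next row has 0 there.

0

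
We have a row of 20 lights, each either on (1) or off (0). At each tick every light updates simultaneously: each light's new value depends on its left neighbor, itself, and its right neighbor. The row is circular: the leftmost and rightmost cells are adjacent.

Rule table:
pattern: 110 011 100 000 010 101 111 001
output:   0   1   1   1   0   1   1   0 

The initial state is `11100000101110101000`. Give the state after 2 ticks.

10111101011010101101

11011110011101010110
10111101011010101101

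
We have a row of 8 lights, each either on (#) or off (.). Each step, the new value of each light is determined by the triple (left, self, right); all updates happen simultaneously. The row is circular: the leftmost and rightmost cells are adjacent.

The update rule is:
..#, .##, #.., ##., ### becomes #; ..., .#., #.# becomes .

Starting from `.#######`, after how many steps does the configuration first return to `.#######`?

.#######

1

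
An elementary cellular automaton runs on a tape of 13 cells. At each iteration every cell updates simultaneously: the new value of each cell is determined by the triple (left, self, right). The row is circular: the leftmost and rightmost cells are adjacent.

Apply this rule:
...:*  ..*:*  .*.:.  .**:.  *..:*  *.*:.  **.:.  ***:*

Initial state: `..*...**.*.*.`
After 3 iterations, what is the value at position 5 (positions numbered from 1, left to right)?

.

**.***......*
*...*.******.
.***...****..
position 5 holds .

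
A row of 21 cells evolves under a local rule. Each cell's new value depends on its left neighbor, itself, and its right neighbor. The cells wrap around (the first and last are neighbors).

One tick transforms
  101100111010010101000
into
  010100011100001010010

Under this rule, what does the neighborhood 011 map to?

At position 2 the neighborhood is 011; the next row has 0 there.

0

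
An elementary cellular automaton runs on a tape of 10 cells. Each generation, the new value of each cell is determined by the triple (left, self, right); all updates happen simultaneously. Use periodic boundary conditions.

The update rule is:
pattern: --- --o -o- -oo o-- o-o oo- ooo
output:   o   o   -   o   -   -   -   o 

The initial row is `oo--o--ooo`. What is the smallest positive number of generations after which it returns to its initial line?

generation 1: o--o--oooo
generation 2: --o--ooooo
generation 3: -o--ooooo-
generation 4: o--ooooo--
generation 5: --ooooo--o
generation 6: -ooooo--o-
generation 7: ooooo--o--
generation 8: oooo--o--o
generation 9: ooo--o--oo
generation 10: oo--o--ooo

10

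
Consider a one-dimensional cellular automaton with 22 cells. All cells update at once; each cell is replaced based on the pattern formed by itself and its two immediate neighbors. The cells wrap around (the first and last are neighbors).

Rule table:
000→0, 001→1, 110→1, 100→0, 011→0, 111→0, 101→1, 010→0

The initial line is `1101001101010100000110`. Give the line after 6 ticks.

0110010110101000001011
1010101011010000010101
1101010101100000101010
0110101010100001010101
1011010101000010101010
0101101010000101010101

0101101010000101010101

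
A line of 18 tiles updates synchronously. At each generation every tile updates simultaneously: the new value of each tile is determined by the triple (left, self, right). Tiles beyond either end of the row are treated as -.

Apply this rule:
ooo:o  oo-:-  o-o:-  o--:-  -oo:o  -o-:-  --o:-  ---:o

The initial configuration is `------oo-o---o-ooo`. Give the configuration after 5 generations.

ooooo-o----o---oo-
oooo----oo---o-o--
ooo--oo-o--o-----o
oo---o-------ooo--
o--o---ooooo-oo--o

o--o---ooooo-oo--o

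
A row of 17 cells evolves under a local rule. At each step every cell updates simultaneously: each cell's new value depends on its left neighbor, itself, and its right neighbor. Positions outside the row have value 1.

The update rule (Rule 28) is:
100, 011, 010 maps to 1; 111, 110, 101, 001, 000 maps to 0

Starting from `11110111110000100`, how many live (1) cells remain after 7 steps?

00000100001000110
10000110001100100
01000101001010110
01100101101010100
01010101001010110
01010101101010100
01010101001010110
count of 1: 8

8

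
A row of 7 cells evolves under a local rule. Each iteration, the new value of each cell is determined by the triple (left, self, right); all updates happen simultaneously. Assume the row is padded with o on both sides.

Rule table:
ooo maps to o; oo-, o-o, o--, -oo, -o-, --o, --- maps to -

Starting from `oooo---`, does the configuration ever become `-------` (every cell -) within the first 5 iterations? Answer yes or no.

ooo----
oo-----
o------
-------
all cells are - at iteration 4

yes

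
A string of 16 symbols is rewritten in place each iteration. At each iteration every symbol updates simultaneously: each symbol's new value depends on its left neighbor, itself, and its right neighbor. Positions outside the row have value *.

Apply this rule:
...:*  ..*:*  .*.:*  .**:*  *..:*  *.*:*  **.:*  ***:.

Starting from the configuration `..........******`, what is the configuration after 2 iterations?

..........******

iteration 1: ***********.....
iteration 2: ..........******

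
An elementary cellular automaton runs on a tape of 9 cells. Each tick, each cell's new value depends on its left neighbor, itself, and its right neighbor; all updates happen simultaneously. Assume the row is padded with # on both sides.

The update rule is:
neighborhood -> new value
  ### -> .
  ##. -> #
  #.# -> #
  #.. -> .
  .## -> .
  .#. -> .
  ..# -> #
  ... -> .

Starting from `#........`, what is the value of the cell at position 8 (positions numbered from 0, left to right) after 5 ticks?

#

tick 1: #.......#
tick 2: #......#.
tick 3: #.....#.#
tick 4: #....#.#.
tick 5: #...#.#.#
position 8 holds #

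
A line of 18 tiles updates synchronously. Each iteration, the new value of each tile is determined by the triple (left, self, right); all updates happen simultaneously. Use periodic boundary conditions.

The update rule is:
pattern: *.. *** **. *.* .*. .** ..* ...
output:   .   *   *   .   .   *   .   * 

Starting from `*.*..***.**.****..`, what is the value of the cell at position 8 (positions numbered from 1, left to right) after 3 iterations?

*

iteration 1: .....***.**.****..
iteration 2: ****.***.**.****.*
iteration 3: ****.***.**.****.*
position 8 holds *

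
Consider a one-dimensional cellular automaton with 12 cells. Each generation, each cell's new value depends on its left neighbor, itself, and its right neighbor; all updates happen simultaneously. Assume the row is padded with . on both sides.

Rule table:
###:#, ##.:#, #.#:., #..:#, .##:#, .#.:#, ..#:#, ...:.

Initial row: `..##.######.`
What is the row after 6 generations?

generation 1: .###.#######
generation 2: ####.#######
generation 3: ####.#######  (fixed point — unchanged through generation 6)

####.#######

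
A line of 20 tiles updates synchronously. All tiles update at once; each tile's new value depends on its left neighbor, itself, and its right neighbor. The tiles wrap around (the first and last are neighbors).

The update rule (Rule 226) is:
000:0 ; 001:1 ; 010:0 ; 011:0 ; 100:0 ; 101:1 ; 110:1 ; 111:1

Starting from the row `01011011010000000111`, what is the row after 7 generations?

10101101100000001011
11010110100000010101
11101011000000101010
01110101000001010101
10111010000010101010
01011100000101010101
10101100001010101010

10101100001010101010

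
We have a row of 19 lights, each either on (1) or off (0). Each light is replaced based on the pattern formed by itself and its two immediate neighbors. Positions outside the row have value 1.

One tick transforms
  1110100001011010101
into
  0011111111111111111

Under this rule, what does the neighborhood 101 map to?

At position 3 the neighborhood is 101; the next row has 1 there.

1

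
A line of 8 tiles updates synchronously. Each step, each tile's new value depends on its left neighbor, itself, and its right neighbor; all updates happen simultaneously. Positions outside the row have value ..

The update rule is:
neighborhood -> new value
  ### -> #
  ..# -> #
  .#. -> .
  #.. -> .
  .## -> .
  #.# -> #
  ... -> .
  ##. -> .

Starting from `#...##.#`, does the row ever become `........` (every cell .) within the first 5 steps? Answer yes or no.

no

...#..#.
..#..#..
.#..#...
#..#....
..#.....
step 5 is ..#....., still not uniform .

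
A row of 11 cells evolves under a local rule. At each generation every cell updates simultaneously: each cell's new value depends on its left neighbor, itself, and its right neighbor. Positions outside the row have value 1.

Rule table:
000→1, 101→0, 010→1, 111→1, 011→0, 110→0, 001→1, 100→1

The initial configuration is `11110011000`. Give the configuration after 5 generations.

generation 1: 11101100111
generation 2: 11000011011
generation 3: 10111100001
generation 4: 00011011110
generation 5: 11100001100

11100001100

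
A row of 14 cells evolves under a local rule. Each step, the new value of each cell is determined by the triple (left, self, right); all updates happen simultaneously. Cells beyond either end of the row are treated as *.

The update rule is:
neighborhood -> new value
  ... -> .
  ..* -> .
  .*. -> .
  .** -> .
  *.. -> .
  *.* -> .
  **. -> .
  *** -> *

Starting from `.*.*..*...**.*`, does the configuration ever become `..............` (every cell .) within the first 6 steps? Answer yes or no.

step 1: ..............
all cells are . at step 1

yes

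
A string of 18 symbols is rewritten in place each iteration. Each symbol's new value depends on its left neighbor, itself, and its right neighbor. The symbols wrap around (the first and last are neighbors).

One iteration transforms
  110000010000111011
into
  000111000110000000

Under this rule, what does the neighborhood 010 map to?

At position 7 the neighborhood is 010; the next row has 0 there.

0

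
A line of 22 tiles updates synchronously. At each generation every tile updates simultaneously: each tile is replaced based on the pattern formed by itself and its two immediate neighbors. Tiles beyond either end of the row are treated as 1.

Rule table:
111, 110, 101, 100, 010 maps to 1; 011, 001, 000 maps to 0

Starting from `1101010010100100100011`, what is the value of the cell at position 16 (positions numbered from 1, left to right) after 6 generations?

1

1111111011110110110001
1111111101111011011000
1111111110111101101100
1111111111011110110110
1111111111101111011011
1111111111110111101101
position 16 holds 1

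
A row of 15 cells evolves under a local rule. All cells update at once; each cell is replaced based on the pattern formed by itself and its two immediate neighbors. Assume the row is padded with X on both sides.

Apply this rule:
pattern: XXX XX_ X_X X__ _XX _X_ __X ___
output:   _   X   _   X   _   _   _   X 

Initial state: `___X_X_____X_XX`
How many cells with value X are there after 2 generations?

9

XX____XXXX_____
_XXXX____XXXXX_
count of X: 9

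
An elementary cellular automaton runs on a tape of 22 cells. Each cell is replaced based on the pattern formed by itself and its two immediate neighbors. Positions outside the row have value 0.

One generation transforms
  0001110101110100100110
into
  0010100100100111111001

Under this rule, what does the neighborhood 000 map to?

At position 0 the neighborhood is 000; the next row has 0 there.

0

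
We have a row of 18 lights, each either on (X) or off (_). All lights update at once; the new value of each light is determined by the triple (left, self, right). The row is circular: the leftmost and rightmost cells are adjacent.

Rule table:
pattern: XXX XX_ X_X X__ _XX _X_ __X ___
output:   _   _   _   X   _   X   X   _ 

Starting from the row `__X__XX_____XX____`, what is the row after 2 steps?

_XXXX__X___X__X___
X____XXXX_XXXXXX__

X____XXXX_XXXXXX__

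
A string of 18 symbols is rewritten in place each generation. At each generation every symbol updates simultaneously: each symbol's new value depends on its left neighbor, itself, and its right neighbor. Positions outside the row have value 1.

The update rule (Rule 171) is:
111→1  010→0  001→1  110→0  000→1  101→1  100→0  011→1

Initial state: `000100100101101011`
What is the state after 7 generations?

011001001011010111
110010010110101111
100100101101011111
001001011010111111
010010110101111111
100101101011111111
001011010111111111

001011010111111111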